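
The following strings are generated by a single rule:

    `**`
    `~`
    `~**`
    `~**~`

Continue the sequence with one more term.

From term 3 onward, concatenate the last term with the second-to-last: ~·** = ~**, ~**·~ = ~**~, …
Continuing: ~**~ · ~** gives term 5.

~**~~**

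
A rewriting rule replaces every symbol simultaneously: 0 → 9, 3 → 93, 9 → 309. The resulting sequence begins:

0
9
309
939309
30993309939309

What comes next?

Applying the rule to each of the 14 symbols of 30993309939309 gives the pieces 93 9 309 309 93 93 9 309 309 93 309 93 9 309, which concatenate to the answer.

9393093099393930930993309939309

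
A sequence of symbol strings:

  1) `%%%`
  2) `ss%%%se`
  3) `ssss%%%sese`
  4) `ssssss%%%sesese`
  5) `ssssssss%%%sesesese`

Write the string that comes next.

s(k+1) = ss·s(k)·se, so each term gains ss as a prefix and se as a suffix.
Applying this once more to ssssssss%%%sesesese:

ssssssssss%%%sesesesese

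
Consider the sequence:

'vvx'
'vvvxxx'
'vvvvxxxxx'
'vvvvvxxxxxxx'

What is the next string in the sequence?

Term n consists of n+1 v's, followed by 2n-1 x's (n = 1, 2, …).
Setting n = 5 gives 6, 9 characters in each block.

vvvvvvxxxxxxxxx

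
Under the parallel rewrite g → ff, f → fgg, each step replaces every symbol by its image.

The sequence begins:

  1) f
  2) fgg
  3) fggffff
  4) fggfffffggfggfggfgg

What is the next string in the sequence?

Rewriting the 19 symbols of fggfffffggfggfggfgg one by one yields fgg ff ff fgg fgg fgg fgg fgg ff ff fgg ff ff fgg ff ff fgg ff ff; concatenated:

fggfffffggfggfggfggfggfffffggfffffggfffffggffff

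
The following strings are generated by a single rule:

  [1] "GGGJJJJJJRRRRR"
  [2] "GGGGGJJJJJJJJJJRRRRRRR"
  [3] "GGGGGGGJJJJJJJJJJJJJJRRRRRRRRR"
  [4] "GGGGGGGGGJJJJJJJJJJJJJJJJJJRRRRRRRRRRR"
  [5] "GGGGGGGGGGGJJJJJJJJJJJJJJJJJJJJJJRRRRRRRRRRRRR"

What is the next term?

GGGGGGGGGGGGGJJJJJJJJJJJJJJJJJJJJJJJJJJRRRRRRRRRRRRRRR

Reading off run lengths: G runs 3, 5, 7, 9, 11; J runs 6, 10, 14, 18, 22; R runs 5, 7, 9, 11, 13 — each is linear in n, where the shown terms are n = 2, 3, 4, 5, 6.
Setting n = 7 gives 13, 26, 15 characters in each block.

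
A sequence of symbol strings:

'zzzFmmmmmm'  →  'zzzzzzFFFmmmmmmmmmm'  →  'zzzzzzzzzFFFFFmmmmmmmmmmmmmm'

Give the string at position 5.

zzzzzzzzzzzzzzzFFFFFFFFFmmmmmmmmmmmmmmmmmmmmmm

Reading off run lengths: z runs 3, 6, 9; F runs 1, 3, 5; m runs 6, 10, 14 — each is linear in n (n = 1, 2, …).
At n = 5 the blocks have lengths 15, 9, 22.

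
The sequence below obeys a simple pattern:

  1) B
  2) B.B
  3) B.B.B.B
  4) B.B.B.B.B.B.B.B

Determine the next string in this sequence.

Each string is two copies of the previous one joined by '.'.
So the next term is two copies of B.B.B.B.B.B.B.B with '.' between the halves.

B.B.B.B.B.B.B.B.B.B.B.B.B.B.B.B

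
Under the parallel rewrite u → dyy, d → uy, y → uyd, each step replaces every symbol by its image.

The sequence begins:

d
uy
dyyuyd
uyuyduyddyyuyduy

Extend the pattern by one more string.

dyyuyddyyuyduydyyuyduyuyuyduyddyyuyduydyyuyd

φ(uyuyduyddyyuyduy) expands symbol-by-symbol to dyy uyd dyy uyd uy dyy uyd uy uy uyd uyd dyy uyd uy dyy uyd; joining the 16 pieces gives the next term.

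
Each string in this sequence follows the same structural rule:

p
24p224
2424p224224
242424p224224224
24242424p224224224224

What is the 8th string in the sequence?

Each term wraps the previous one in 24 on the left and 224 on the right.
From 24242424p224224224224, 3 further steps: 24242424p224224224224 → 2424242424p224224224224224 → 242424242424p224224224224224224 → (answer).

24242424242424p224224224224224224224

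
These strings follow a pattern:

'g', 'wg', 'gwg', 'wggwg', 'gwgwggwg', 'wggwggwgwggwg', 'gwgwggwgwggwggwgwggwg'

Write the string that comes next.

wggwggwgwggwggwgwggwgwggwggwgwggwg

From term 3 onward, concatenate the second-to-last term with the last: g·wg = gwg, wg·gwg = wggwg, …
The next term joins wggwggwgwggwg and gwgwggwgwggwggwgwggwg.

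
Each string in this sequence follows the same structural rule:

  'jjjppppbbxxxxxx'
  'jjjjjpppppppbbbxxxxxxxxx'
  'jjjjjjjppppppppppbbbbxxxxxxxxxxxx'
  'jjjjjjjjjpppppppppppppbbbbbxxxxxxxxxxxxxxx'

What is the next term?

Each string has the form j^{2n-1} p^{3n-2} b^{n} x^{3n}, where the shown terms are n = 2, 3, 4, 5.
For the next term, n = 6, so the run lengths are 11, 16, 6, 18.

jjjjjjjjjjjppppppppppppppppbbbbbbxxxxxxxxxxxxxxxxxx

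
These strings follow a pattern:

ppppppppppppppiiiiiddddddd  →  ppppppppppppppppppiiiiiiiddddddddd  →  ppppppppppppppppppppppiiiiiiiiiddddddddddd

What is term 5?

The n-th term is 4n+2 p's then 2n-1 i's then 2n+1 d's, where the shown terms are n = 3, 4, 5.
For term 5, n = 7, so the run lengths are 30, 13, 15.

ppppppppppppppppppppppppppppppiiiiiiiiiiiiiddddddddddddddd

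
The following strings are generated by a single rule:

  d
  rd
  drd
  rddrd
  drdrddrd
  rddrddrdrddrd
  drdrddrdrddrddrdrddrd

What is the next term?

Each term (from the third on) is the two preceding terms concatenated in order: term 3 = d·rd = drd.
The next term joins rddrddrdrddrd and drdrddrdrddrddrdrddrd.

rddrddrdrddrddrdrddrdrddrddrdrddrd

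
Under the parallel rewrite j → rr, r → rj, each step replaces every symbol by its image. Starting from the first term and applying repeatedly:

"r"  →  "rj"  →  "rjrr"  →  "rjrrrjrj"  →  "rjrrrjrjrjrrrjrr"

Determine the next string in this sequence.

rjrrrjrjrjrrrjrrrjrrrjrjrjrrrjrj

Replace each of the 16 characters of rjrrrjrjrjrrrjrr in place — rj rr rj rj rj rr rj rr rj rr rj rj rj rr rj rj — and concatenate.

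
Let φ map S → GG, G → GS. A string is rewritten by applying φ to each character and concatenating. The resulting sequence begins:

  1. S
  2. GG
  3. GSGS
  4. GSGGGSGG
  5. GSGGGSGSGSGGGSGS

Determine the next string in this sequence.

Applying the rule to each of the 16 symbols of GSGGGSGSGSGGGSGS gives the pieces GS GG GS GS GS GG GS GG GS GG GS GS GS GG GS GG, which concatenate to the answer.

GSGGGSGSGSGGGSGGGSGGGSGSGSGGGSGG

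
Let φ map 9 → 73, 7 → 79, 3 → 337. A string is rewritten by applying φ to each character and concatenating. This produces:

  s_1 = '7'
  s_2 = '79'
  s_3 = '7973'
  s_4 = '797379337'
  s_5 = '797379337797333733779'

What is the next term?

Replace each of the 21 characters of 797379337797333733779 in place — 79 73 79 337 79 73 337 337 79 79 73 79 337 337 337 79 337 337 79 79 73 — and concatenate.

79737933779733373377979737933733733779337337797973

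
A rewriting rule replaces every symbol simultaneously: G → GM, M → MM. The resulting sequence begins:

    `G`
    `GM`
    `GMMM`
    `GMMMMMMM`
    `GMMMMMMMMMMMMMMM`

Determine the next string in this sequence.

GMMMMMMMMMMMMMMMMMMMMMMMMMMMMMMM

Replace each of the 16 characters of GMMMMMMMMMMMMMMM in place — GM MM MM MM MM MM MM MM MM MM MM MM MM MM MM MM — and concatenate.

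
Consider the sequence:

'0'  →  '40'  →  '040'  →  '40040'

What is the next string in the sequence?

04040040

Each term (from the third on) is the two preceding terms concatenated in order: term 3 = 0·40 = 040.
The next term joins 040 and 40040.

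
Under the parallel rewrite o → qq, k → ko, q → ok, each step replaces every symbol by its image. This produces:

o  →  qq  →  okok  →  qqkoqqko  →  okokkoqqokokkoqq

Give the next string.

Applying the rule to each of the 16 symbols of okokkoqqokokkoqq gives the pieces qq ko qq ko ko qq ok ok qq ko qq ko ko qq ok ok, which concatenate to the answer.

qqkoqqkokoqqokokqqkoqqkokoqqokok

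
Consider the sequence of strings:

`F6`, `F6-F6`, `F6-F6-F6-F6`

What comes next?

F6-F6-F6-F6-F6-F6-F6-F6

Every step duplicates the string with '-' between the halves.
So the next term is two copies of F6-F6-F6-F6 with '-' between the halves.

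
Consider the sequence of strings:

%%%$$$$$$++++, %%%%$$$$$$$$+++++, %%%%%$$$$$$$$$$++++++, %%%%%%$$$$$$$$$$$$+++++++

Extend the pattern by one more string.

%%%%%%%$$$$$$$$$$$$$$++++++++

Term n consists of n %'s, followed by 2n $'s, followed by n+1 +'s, where the shown terms are n = 3, 4, 5, 6.
At n = 7 the blocks have lengths 7, 14, 8.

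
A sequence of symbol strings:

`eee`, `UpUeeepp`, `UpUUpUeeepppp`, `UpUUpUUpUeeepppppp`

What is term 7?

s(k+1) = UpU·s(k)·pp, so each term gains UpU as a prefix and pp as a suffix.
From UpUUpUUpUeeepppppp, 3 further steps: UpUUpUUpUeeepppppp → UpUUpUUpUUpUeeepppppppp → UpUUpUUpUUpUUpUeeepppppppppp → (answer).

UpUUpUUpUUpUUpUUpUeeepppppppppppp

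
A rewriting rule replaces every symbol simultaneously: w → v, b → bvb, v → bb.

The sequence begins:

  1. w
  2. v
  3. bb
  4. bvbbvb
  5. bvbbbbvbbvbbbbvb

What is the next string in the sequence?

Replace each of the 16 characters of bvbbbbvbbvbbbbvb in place — bvb bb bvb bvb bvb bvb bb bvb bvb bb bvb bvb bvb bvb bb bvb — and concatenate.

bvbbbbvbbvbbvbbvbbbbvbbvbbbbvbbvbbvbbvbbbbvb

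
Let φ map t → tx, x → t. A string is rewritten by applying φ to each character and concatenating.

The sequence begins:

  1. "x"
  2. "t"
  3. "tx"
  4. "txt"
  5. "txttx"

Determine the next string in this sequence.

txttxtxt

Expanding txttx: t→tx, x→t, t→tx, t→tx, x→t. Concatenated: tx t tx tx t.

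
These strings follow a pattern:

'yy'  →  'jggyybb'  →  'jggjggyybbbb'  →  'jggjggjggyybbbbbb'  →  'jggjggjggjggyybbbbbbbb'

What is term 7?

s(k+1) = jgg·s(k)·bb, so each term gains jgg as a prefix and bb as a suffix.
From jggjggjggjggyybbbbbbbb, 2 further steps: jggjggjggjggyybbbbbbbb → jggjggjggjggjggyybbbbbbbbbb → (answer).

jggjggjggjggjggjggyybbbbbbbbbbbb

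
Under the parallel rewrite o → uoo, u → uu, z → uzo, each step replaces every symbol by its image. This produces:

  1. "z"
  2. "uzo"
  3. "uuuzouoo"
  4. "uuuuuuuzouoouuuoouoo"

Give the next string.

φ(uuuuuuuzouoouuuoouoo) expands symbol-by-symbol to uu uu uu uu uu uu uu uzo uoo uu uoo uoo uu uu uu uoo uoo uu uoo uoo; joining the 20 pieces gives the next term.

uuuuuuuuuuuuuuuzouoouuuoouoouuuuuuuoouoouuuoouoo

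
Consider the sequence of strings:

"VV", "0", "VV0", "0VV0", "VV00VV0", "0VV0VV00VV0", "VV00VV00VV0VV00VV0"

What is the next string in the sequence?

This is a Fibonacci-style word recurrence s(k) = s(k−2)·s(k−1): e.g. VV·0 = VV0.
The next term joins 0VV0VV00VV0 and VV00VV00VV0VV00VV0.

0VV0VV00VV0VV00VV00VV0VV00VV0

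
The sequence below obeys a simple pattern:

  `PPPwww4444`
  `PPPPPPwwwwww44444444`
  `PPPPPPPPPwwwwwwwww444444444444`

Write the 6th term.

PPPPPPPPPPPPPPPPPPwwwwwwwwwwwwwwwwww444444444444444444444444

The n-th term is 3n P's then 3n w's then 4n 4's (n = 1, 2, …).
Setting n = 6 gives 18, 18, 24 characters in each block.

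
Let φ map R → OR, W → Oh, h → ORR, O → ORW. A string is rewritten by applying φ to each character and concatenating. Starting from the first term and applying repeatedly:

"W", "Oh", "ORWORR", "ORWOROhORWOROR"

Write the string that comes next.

Replace each of the 14 characters of ORWOROhORWOROR in place — ORW OR Oh ORW OR ORW ORR ORW OR Oh ORW OR ORW OR — and concatenate.

ORWOROhORWORORWORRORWOROhORWORORWOR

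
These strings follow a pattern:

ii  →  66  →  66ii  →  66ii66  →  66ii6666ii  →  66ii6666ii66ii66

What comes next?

Each term (from the third on) is the previous term followed by the one before it: term 3 = 66·ii = 66ii.
Continuing: 66ii6666ii66ii66 · 66ii6666ii gives term 7.

66ii6666ii66ii6666ii6666ii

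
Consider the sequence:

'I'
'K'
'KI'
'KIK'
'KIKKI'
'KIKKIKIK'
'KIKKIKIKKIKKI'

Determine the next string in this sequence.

KIKKIKIKKIKKIKIKKIKIK

Each term (from the third on) is the previous term followed by the one before it: term 3 = K·I = KI.
Continuing: KIKKIKIKKIKKI · KIKKIKIK gives term 8.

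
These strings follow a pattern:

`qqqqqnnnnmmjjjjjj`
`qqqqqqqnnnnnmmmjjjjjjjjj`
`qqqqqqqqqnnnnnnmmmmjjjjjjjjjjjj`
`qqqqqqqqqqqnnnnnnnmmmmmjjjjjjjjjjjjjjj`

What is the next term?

Term n consists of 2n+1 q's, followed by n+2 n's, followed by n m's, followed by 3n j's, where the shown terms are n = 2, 3, 4, 5.
For the next term, n = 6, so the run lengths are 13, 8, 6, 18.

qqqqqqqqqqqqqnnnnnnnnmmmmmmjjjjjjjjjjjjjjjjjj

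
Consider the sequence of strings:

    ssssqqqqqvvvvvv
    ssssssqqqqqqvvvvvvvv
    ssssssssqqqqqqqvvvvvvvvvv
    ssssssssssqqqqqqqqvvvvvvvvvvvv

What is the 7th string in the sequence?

Term n consists of 2n s's, followed by n+3 q's, followed by 2n+2 v's, where the shown terms are n = 2, 3, 4, 5.
For term 7, n = 8, so the run lengths are 16, 11, 18.

ssssssssssssssssqqqqqqqqqqqvvvvvvvvvvvvvvvvvv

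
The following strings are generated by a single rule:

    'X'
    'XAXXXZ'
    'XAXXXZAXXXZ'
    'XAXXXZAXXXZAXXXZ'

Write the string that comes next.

XAXXXZAXXXZAXXXZAXXXZ

The strings grow by a fixed suffix AXXXZ each time.
So the next term is XAXXXZAXXXZAXXXZ·AXXXZ.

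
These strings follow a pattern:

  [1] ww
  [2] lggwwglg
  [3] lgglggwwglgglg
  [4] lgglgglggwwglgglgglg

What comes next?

Every step adds lgg to the front and glg to the end of the previous string.
So the next term is lgg·lgglgglggwwglgglgglg·glg.

lgglgglgglggwwglgglgglgglg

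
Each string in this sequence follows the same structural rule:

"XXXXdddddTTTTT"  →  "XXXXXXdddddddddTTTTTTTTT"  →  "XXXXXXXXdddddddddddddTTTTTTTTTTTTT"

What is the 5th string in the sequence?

XXXXXXXXXXXXdddddddddddddddddddddTTTTTTTTTTTTTTTTTTTTT

Each string has the form X^{2n+2} d^{4n+1} T^{4n+1} (n = 1, 2, …).
At n = 5 the blocks have lengths 12, 21, 21.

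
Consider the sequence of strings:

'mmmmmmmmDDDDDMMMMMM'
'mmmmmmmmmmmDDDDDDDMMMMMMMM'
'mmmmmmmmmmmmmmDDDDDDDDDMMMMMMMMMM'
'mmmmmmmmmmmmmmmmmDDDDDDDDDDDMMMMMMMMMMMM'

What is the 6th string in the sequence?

mmmmmmmmmmmmmmmmmmmmmmmDDDDDDDDDDDDDDDMMMMMMMMMMMMMMMM

The n-th term is 3n+2 m's then 2n+1 D's then 2n+2 M's, where the shown terms are n = 2, 3, 4, 5.
Setting n = 7 gives 23, 15, 16 characters in each block.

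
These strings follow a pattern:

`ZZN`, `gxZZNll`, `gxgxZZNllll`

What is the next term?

Every step adds gx to the front and ll to the end of the previous string.
Applying this once more to gxgxZZNllll:

gxgxgxZZNllllll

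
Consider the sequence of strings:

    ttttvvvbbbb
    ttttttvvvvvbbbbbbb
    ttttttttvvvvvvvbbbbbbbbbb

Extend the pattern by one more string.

ttttttttttvvvvvvvvvbbbbbbbbbbbbb

Term n consists of 2n t's, followed by 2n-1 v's, followed by 3n-2 b's, where the shown terms are n = 2, 3, 4.
Setting n = 5 gives 10, 9, 13 characters in each block.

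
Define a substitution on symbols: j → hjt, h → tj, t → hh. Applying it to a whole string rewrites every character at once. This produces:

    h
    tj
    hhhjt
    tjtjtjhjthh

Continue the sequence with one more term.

hhhjthhhjthhhjttjhjthhtjtj

Apply φ to tjtjtjhjthh symbol by symbol: t→hh, j→hjt, t→hh, j→hjt, t→hh, j→hjt, h→tj, j→hjt, t→hh, h→tj, h→tj; joined: hh hjt hh hjt hh hjt tj hjt hh tj tj.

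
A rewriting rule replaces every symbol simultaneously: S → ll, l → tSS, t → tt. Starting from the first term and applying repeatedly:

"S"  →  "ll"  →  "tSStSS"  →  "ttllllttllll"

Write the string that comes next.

tttttSStSStSStSStttttSStSStSStSS

Apply φ to ttllllttllll symbol by symbol: t→tt, t→tt, l→tSS, l→tSS, l→tSS, l→tSS, t→tt, t→tt, l→tSS, l→tSS, l→tSS, l→tSS; joined: tt tt tSS tSS tSS tSS tt tt tSS tSS tSS tSS.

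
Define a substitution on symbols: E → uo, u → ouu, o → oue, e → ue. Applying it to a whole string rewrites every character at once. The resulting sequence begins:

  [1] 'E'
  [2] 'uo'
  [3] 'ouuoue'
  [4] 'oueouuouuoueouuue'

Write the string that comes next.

oueouuueoueouuouuoueouuouuoueouuueoueouuouuouuue

φ(oueouuouuoueouuue) expands symbol-by-symbol to oue ouu ue oue ouu ouu oue ouu ouu oue ouu ue oue ouu ouu ouu ue; joining the 17 pieces gives the next term.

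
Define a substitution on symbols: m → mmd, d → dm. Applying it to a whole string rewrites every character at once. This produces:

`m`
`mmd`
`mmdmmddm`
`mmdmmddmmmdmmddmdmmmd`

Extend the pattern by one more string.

mmdmmddmmmdmmddmdmmmdmmdmmddmmmdmmddmdmmmddmmmdmmdmmddm

Applying the rule to each of the 21 symbols of mmdmmddmmmdmmddmdmmmd gives the pieces mmd mmd dm mmd mmd dm dm mmd mmd mmd dm mmd mmd dm dm mmd dm mmd mmd mmd dm, which concatenate to the answer.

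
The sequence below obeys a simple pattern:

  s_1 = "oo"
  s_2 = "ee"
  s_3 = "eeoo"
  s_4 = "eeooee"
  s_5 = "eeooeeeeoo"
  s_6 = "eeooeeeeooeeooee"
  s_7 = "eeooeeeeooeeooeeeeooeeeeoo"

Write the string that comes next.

This is a Fibonacci-style word recurrence s(k) = s(k−1)·s(k−2): e.g. ee·oo = eeoo.
The next term joins eeooeeeeooeeooeeeeooeeeeoo and eeooeeeeooeeooee.

eeooeeeeooeeooeeeeooeeeeooeeooeeeeooeeooee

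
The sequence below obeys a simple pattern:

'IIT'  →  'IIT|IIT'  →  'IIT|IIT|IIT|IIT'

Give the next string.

IIT|IIT|IIT|IIT|IIT|IIT|IIT|IIT

s(k+1) = s(k)·|·s(k) — each term doubles the last with '|' between the halves.
So the next term is two copies of IIT|IIT|IIT|IIT with '|' between the halves.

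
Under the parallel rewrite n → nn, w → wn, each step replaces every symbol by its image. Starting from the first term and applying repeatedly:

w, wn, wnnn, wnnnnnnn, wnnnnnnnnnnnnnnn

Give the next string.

wnnnnnnnnnnnnnnnnnnnnnnnnnnnnnnn

Replace each of the 16 characters of wnnnnnnnnnnnnnnn in place — wn nn nn nn nn nn nn nn nn nn nn nn nn nn nn nn — and concatenate.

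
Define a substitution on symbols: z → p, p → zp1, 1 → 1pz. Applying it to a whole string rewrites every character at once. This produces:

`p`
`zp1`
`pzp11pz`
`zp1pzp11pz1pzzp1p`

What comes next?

pzp11pzzp1pzp11pz1pzzp1p1pzzp1ppzp11pzzp1

Applying the rule to each of the 17 symbols of zp1pzp11pz1pzzp1p gives the pieces p zp1 1pz zp1 p zp1 1pz 1pz zp1 p 1pz zp1 p p zp1 1pz zp1, which concatenate to the answer.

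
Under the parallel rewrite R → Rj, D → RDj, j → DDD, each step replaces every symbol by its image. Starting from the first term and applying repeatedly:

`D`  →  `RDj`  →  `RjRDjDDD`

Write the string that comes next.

Apply φ to RjRDjDDD symbol by symbol: R→Rj, j→DDD, R→Rj, D→RDj, j→DDD, D→RDj, D→RDj, D→RDj; joined: Rj DDD Rj RDj DDD RDj RDj RDj.

RjDDDRjRDjDDDRDjRDjRDj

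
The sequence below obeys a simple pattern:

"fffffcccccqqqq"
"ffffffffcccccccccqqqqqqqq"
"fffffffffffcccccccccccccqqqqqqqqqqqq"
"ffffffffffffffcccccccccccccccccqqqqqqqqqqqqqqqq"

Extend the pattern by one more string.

Reading off run lengths: f runs 5, 8, 11, 14; c runs 5, 9, 13, 17; q runs 4, 8, 12, 16 — each is linear in n (n = 1, 2, …).
Setting n = 5 gives 17, 21, 20 characters in each block.

fffffffffffffffffcccccccccccccccccccccqqqqqqqqqqqqqqqqqqqq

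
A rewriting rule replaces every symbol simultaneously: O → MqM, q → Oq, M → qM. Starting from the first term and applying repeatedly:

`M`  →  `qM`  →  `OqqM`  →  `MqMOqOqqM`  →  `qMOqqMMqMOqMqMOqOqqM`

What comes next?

OqqMMqMOqOqqMqMOqqMMqMOqqMOqqMMqMOqMqMOqOqqM

φ(qMOqqMMqMOqMqMOqOqqM) expands symbol-by-symbol to Oq qM MqM Oq Oq qM qM Oq qM MqM Oq qM Oq qM MqM Oq MqM Oq Oq qM; joining the 20 pieces gives the next term.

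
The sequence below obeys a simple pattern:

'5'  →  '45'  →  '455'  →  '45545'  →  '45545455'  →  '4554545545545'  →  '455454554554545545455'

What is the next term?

4554545545545455454554554545545545

This is a Fibonacci-style word recurrence s(k) = s(k−1)·s(k−2): e.g. 45·5 = 455.
So term 8 is 455454554554545545455·4554545545545.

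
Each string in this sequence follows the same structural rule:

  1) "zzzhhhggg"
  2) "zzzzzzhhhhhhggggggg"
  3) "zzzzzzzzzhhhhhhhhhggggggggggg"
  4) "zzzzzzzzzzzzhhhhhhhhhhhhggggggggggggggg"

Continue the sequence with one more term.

Term n consists of 3n z's, followed by 3n h's, followed by 4n-1 g's (n = 1, 2, …).
Setting n = 5 gives 15, 15, 19 characters in each block.

zzzzzzzzzzzzzzzhhhhhhhhhhhhhhhggggggggggggggggggg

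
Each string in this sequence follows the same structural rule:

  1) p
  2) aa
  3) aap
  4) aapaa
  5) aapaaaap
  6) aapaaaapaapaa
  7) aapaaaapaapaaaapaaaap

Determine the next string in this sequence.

aapaaaapaapaaaapaaaapaapaaaapaapaa

This is a Fibonacci-style word recurrence s(k) = s(k−1)·s(k−2): e.g. aa·p = aap.
The next term joins aapaaaapaapaaaapaaaap and aapaaaapaapaa.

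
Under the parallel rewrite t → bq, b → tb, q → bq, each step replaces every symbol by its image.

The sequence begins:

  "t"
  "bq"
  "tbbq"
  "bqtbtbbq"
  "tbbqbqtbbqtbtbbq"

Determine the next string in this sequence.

Applying the rule to each of the 16 symbols of tbbqbqtbbqtbtbbq gives the pieces bq tb tb bq tb bq bq tb tb bq bq tb bq tb tb bq, which concatenate to the answer.

bqtbtbbqtbbqbqtbtbbqbqtbbqtbtbbq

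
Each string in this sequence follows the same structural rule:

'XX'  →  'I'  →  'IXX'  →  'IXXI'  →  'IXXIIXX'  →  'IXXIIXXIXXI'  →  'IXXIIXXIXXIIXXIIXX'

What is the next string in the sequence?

IXXIIXXIXXIIXXIIXXIXXIIXXIXXI

This is a Fibonacci-style word recurrence s(k) = s(k−1)·s(k−2): e.g. I·XX = IXX.
So term 8 is IXXIIXXIXXIIXXIIXX·IXXIIXXIXXI.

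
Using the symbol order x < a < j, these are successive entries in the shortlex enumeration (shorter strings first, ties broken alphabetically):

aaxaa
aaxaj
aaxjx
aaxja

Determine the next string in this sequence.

aaxjj

Find the rightmost character of aaxja below j, bump it to the next letter, and reset everything to its right to x.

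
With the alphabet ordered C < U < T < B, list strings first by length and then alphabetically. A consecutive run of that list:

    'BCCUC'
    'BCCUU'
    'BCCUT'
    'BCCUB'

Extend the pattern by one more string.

BCCTC

Treat BCCUB as a base-4 numeral over the given alphabet and add one, carrying through any trailing B's.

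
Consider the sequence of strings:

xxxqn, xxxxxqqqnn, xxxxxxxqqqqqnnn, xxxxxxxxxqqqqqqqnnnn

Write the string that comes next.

The n-th term is 2n+1 x's then 2n-1 q's then n n's (n = 1, 2, …).
For the next term, n = 5, so the run lengths are 11, 9, 5.

xxxxxxxxxxxqqqqqqqqqnnnnn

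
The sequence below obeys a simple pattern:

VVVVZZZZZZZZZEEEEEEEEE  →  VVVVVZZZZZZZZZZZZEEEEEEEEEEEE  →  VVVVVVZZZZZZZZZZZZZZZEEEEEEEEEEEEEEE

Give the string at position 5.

VVVVVVVVZZZZZZZZZZZZZZZZZZZZZEEEEEEEEEEEEEEEEEEEEE

Reading off run lengths: V runs 4, 5, 6; Z runs 9, 12, 15; E runs 9, 12, 15 — each is linear in n, where the shown terms are n = 2, 3, 4.
For term 5, n = 6, so the run lengths are 8, 21, 21.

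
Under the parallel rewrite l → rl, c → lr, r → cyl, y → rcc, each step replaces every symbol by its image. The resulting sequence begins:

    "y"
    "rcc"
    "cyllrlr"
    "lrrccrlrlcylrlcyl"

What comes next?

rlcylcyllrlrcylrlcylrllrrccrlcylrllrrccrl

φ(lrrccrlrlcylrlcyl) expands symbol-by-symbol to rl cyl cyl lr lr cyl rl cyl rl lr rcc rl cyl rl lr rcc rl; joining the 17 pieces gives the next term.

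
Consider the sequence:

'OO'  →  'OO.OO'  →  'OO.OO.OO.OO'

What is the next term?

Every step duplicates the string with '.' between the halves.
So the next term is two copies of OO.OO.OO.OO with '.' between the halves.

OO.OO.OO.OO.OO.OO.OO.OO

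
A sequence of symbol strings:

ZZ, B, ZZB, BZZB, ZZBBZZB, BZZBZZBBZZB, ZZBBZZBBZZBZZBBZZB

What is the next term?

Each term (from the third on) is the two preceding terms concatenated in order: term 3 = ZZ·B = ZZB.
Continuing: BZZBZZBBZZB · ZZBBZZBBZZBZZBBZZB gives term 8.

BZZBZZBBZZBZZBBZZBBZZBZZBBZZB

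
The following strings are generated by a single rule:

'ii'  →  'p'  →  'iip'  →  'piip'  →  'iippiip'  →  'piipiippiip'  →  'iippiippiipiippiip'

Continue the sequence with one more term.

piipiippiipiippiippiipiippiip

This is a Fibonacci-style word recurrence s(k) = s(k−2)·s(k−1): e.g. ii·p = iip.
The next term joins piipiippiip and iippiippiipiippiip.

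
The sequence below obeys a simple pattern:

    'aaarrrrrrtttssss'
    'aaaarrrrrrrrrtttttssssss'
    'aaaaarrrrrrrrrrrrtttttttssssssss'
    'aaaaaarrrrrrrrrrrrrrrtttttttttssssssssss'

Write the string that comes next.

The n-th term is n+1 a's then 3n r's then 2n-1 t's then 2n s's, where the shown terms are n = 2, 3, 4, 5.
For the next term, n = 6, so the run lengths are 7, 18, 11, 12.

aaaaaaarrrrrrrrrrrrrrrrrrtttttttttttssssssssssss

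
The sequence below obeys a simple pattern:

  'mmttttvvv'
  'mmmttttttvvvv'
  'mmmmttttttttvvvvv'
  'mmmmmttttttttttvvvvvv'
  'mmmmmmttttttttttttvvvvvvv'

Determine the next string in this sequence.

The n-th term is n m's then 2n t's then n+1 v's, where the shown terms are n = 2, 3, 4, 5, 6.
Setting n = 7 gives 7, 14, 8 characters in each block.

mmmmmmmttttttttttttttvvvvvvvv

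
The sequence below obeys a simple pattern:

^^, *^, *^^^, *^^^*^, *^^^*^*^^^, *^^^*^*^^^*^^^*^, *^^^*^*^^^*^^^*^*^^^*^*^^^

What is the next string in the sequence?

Each term (from the third on) is the previous term followed by the one before it: term 3 = *^·^^ = *^^^.
The next term joins *^^^*^*^^^*^^^*^*^^^*^*^^^ and *^^^*^*^^^*^^^*^.

*^^^*^*^^^*^^^*^*^^^*^*^^^*^^^*^*^^^*^^^*^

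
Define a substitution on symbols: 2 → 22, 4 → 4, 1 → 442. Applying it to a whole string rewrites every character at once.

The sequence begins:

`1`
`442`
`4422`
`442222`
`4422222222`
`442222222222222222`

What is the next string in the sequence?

Applying the rule to each of the 18 symbols of 442222222222222222 gives the pieces 4 4 22 22 22 22 22 22 22 22 22 22 22 22 22 22 22 22, which concatenate to the answer.

4422222222222222222222222222222222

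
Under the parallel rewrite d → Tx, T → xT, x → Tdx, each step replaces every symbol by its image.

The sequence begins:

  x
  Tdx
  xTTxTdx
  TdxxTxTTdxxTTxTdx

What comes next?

Applying the rule to each of the 17 symbols of TdxxTxTTdxxTTxTdx gives the pieces xT Tx Tdx Tdx xT Tdx xT xT Tx Tdx Tdx xT xT Tdx xT Tx Tdx, which concatenate to the answer.

xTTxTdxTdxxTTdxxTxTTxTdxTdxxTxTTdxxTTxTdx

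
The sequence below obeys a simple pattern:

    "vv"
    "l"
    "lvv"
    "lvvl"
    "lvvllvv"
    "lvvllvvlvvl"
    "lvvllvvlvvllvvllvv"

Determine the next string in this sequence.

lvvllvvlvvllvvllvvlvvllvvlvvl

From term 3 onward, concatenate the last term with the second-to-last: l·vv = lvv, lvv·l = lvvl, …
Continuing: lvvllvvlvvllvvllvv · lvvllvvlvvl gives term 8.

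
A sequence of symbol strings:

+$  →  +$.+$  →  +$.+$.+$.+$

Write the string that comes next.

Every step duplicates the string with '.' between the halves.
Doubling +$.+$.+$.+$ with '.' between the halves:

+$.+$.+$.+$.+$.+$.+$.+$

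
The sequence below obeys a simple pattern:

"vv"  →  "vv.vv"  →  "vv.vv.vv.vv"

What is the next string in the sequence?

Each string is two copies of the previous one joined by '.'.
Doubling vv.vv.vv.vv with '.' between the halves:

vv.vv.vv.vv.vv.vv.vv.vv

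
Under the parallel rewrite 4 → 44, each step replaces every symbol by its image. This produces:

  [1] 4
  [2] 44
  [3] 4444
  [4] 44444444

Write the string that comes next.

Apply φ to 44444444 symbol by symbol: 4→44, 4→44, 4→44, 4→44, 4→44, 4→44, 4→44, 4→44; joined: 44 44 44 44 44 44 44 44.

4444444444444444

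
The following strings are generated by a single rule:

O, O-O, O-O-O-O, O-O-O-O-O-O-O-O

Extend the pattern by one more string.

O-O-O-O-O-O-O-O-O-O-O-O-O-O-O-O

Every step duplicates the string with '-' between the halves.
So the next term is two copies of O-O-O-O-O-O-O-O with '-' between the halves.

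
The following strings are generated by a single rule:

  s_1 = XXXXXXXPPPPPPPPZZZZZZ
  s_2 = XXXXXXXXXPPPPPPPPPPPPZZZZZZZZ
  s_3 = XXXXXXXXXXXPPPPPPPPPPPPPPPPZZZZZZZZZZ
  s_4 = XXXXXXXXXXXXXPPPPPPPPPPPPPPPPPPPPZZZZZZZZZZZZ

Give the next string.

The n-th term is 2n+3 X's then 4n P's then 2n+2 Z's, where the shown terms are n = 2, 3, 4, 5.
At n = 6 the blocks have lengths 15, 24, 14.

XXXXXXXXXXXXXXXPPPPPPPPPPPPPPPPPPPPPPPPZZZZZZZZZZZZZZ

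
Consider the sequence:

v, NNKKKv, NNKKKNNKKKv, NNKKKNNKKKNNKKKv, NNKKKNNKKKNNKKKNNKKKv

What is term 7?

NNKKKNNKKKNNKKKNNKKKNNKKKNNKKKv

Every step adds NNKKK at the front: s(k+1) = NNKKK·s(k).
From NNKKKNNKKKNNKKKNNKKKv, 2 further steps: NNKKKNNKKKNNKKKNNKKKv → NNKKKNNKKKNNKKKNNKKKNNKKKv → (answer).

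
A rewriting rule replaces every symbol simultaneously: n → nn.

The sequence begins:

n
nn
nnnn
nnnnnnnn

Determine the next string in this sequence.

nnnnnnnnnnnnnnnn

Expanding nnnnnnnn: n→nn, n→nn, n→nn, n→nn, n→nn, n→nn, n→nn, n→nn. Concatenated: nn nn nn nn nn nn nn nn.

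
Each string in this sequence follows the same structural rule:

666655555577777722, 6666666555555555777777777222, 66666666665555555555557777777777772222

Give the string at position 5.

6666666666666666555555555555555555777777777777777777222222

Reading off run lengths: 6 runs 4, 7, 10; 5 runs 6, 9, 12; 7 runs 6, 9, 12; 2 runs 2, 3, 4 — each is linear in n, where the shown terms are n = 2, 3, 4.
For term 5, n = 6, so the run lengths are 16, 18, 18, 6.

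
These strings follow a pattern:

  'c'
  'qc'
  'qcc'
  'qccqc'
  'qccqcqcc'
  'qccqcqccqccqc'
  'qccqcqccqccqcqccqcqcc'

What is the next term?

qccqcqccqccqcqccqcqccqccqcqccqccqc

Each term (from the third on) is the previous term followed by the one before it: term 3 = qc·c = qcc.
So term 8 is qccqcqccqccqcqccqcqcc·qccqcqccqccqc.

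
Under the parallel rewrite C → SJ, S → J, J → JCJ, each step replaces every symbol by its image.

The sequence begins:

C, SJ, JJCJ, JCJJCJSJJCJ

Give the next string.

Rewriting each symbol of JCJJCJSJJCJ: J→JCJ, C→SJ, J→JCJ, J→JCJ, C→SJ, J→JCJ, S→J, J→JCJ, J→JCJ, C→SJ, J→JCJ, which concatenates to JCJ SJ JCJ JCJ SJ JCJ J JCJ JCJ SJ JCJ.

JCJSJJCJJCJSJJCJJJCJJCJSJJCJ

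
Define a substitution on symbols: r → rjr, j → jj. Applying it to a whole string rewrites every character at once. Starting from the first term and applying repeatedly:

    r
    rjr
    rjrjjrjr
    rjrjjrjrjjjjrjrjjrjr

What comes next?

Rewriting the 20 symbols of rjrjjrjrjjjjrjrjjrjr one by one yields rjr jj rjr jj jj rjr jj rjr jj jj jj jj rjr jj rjr jj jj rjr jj rjr; concatenated:

rjrjjrjrjjjjrjrjjrjrjjjjjjjjrjrjjrjrjjjjrjrjjrjr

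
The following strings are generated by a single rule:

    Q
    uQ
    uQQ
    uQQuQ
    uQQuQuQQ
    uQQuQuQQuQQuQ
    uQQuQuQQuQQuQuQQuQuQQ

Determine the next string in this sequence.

Each term (from the third on) is the previous term followed by the one before it: term 3 = uQ·Q = uQQ.
So term 8 is uQQuQuQQuQQuQuQQuQuQQ·uQQuQuQQuQQuQ.

uQQuQuQQuQQuQuQQuQuQQuQQuQuQQuQQuQ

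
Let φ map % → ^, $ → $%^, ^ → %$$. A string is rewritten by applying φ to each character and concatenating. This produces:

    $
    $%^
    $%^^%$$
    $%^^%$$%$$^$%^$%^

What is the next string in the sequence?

Rewriting the 17 symbols of $%^^%$$%$$^$%^$%^ one by one yields $%^ ^ %$$ %$$ ^ $%^ $%^ ^ $%^ $%^ %$$ $%^ ^ %$$ $%^ ^ %$$; concatenated:

$%^^%$$%$$^$%^$%^^$%^$%^%$$$%^^%$$$%^^%$$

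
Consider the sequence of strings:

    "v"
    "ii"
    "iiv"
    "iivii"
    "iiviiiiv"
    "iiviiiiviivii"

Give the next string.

Each term (from the third on) is the previous term followed by the one before it: term 3 = ii·v = iiv.
Continuing: iiviiiiviivii · iiviiiiv gives term 7.

iiviiiiviiviiiiviiiiv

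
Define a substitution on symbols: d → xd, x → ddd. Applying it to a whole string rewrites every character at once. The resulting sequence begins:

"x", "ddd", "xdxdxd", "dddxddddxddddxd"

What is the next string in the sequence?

xdxdxddddxdxdxdxddddxdxdxdxddddxd

Replace each of the 15 characters of dddxddddxddddxd in place — xd xd xd ddd xd xd xd xd ddd xd xd xd xd ddd xd — and concatenate.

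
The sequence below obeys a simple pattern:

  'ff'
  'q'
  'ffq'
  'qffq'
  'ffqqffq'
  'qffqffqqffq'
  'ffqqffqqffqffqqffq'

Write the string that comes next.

From term 3 onward, concatenate the second-to-last term with the last: ff·q = ffq, q·ffq = qffq, …
The next term joins qffqffqqffq and ffqqffqqffqffqqffq.

qffqffqqffqffqqffqqffqffqqffq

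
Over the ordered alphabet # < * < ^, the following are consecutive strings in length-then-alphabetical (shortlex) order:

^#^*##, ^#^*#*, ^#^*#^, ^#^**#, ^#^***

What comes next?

Treat ^#^*** as a base-3 numeral over the given alphabet and add one, carrying through any trailing ^'s.

^#^**^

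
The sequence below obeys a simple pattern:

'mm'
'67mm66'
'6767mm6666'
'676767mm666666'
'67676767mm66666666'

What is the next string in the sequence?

Every step adds 67 to the front and 66 to the end of the previous string.
Applying this once more to 67676767mm66666666:

6767676767mm6666666666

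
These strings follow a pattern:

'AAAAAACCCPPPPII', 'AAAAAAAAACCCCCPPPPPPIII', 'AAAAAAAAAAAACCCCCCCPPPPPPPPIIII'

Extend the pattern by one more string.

AAAAAAAAAAAAAAACCCCCCCCCPPPPPPPPPPIIIII

Reading off run lengths: A runs 6, 9, 12; C runs 3, 5, 7; P runs 4, 6, 8; I runs 2, 3, 4 — each is linear in n, where the shown terms are n = 2, 3, 4.
For the next term, n = 5, so the run lengths are 15, 9, 10, 5.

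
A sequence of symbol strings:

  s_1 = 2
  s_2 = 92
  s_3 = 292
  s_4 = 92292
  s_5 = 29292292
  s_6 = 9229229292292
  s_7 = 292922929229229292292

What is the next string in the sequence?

This is a Fibonacci-style word recurrence s(k) = s(k−2)·s(k−1): e.g. 2·92 = 292.
So term 8 is 9229229292292·292922929229229292292.

9229229292292292922929229229292292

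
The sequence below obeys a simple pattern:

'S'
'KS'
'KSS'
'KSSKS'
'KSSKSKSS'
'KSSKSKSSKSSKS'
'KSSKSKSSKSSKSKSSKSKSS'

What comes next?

KSSKSKSSKSSKSKSSKSKSSKSSKSKSSKSSKS

This is a Fibonacci-style word recurrence s(k) = s(k−1)·s(k−2): e.g. KS·S = KSS.
Continuing: KSSKSKSSKSSKSKSSKSKSS · KSSKSKSSKSSKS gives term 8.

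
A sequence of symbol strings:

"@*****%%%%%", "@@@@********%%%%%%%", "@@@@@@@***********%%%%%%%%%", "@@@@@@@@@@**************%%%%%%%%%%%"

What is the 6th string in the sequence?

@@@@@@@@@@@@@@@@********************%%%%%%%%%%%%%%%

Each string has the form @^{3n-2} *^{3n+2} %^{2n+3} (n = 1, 2, …).
For term 6, n = 6, so the run lengths are 16, 20, 15.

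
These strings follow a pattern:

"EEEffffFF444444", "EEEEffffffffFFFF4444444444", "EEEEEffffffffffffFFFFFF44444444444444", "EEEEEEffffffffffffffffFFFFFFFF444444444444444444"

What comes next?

EEEEEEEffffffffffffffffffffFFFFFFFFFF4444444444444444444444

Term n consists of n+2 E's, followed by 4n f's, followed by 2n F's, followed by 4n+2 4's (n = 1, 2, …).
Setting n = 5 gives 7, 20, 10, 22 characters in each block.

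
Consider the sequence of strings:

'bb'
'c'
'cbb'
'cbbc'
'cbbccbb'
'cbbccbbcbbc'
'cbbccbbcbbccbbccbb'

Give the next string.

Each term (from the third on) is the previous term followed by the one before it: term 3 = c·bb = cbb.
So term 8 is cbbccbbcbbccbbccbb·cbbccbbcbbc.

cbbccbbcbbccbbccbbcbbccbbcbbc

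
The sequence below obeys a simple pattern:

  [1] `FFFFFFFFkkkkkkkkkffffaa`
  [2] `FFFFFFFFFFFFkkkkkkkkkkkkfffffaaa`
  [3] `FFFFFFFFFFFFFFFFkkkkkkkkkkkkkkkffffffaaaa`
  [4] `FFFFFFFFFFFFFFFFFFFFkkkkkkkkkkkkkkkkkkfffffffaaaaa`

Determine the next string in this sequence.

Term n consists of 4n F's, followed by 3n+3 k's, followed by n+2 f's, followed by n a's, where the shown terms are n = 2, 3, 4, 5.
For the next term, n = 6, so the run lengths are 24, 21, 8, 6.

FFFFFFFFFFFFFFFFFFFFFFFFkkkkkkkkkkkkkkkkkkkkkffffffffaaaaaa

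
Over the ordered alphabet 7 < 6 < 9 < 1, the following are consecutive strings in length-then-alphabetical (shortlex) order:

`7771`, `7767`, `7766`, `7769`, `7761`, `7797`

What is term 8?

7799

Advancing 2 positions from 7797 through 7797 → 7796 reaches term 8.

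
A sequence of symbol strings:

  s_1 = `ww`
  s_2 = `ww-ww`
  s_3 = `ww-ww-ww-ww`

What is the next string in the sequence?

Each string is two copies of the previous one joined by '-'.
One more doubling of ww-ww-ww-ww gives the answer.

ww-ww-ww-ww-ww-ww-ww-ww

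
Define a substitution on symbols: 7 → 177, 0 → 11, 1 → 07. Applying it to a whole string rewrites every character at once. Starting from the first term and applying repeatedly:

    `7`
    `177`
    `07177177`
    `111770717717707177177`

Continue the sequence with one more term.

Rewriting the 21 symbols of 111770717717707177177 one by one yields 07 07 07 177 177 11 177 07 177 177 07 177 177 11 177 07 177 177 07 177 177; concatenated:

070707177177111770717717707177177111770717717707177177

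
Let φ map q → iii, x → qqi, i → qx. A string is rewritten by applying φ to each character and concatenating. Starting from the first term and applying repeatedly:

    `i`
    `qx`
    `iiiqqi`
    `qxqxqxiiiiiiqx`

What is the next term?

iiiqqiiiiqqiiiiqqiqxqxqxqxqxqxiiiqqi

Applying the rule to each of the 14 symbols of qxqxqxiiiiiiqx gives the pieces iii qqi iii qqi iii qqi qx qx qx qx qx qx iii qqi, which concatenate to the answer.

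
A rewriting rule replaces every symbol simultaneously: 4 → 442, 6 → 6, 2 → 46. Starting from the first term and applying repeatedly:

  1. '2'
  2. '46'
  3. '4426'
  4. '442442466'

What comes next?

Expanding 442442466: 4→442, 4→442, 2→46, 4→442, 4→442, 2→46, 4→442, 6→6, 6→6. Concatenated: 442 442 46 442 442 46 442 6 6.

442442464424424644266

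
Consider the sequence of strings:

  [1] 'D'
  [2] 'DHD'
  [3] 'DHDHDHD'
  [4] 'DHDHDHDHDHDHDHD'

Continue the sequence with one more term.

Each string is two copies of the previous one joined by 'H'.
So the next term is two copies of DHDHDHDHDHDHDHD with 'H' between the halves.

DHDHDHDHDHDHDHDHDHDHDHDHDHDHDHD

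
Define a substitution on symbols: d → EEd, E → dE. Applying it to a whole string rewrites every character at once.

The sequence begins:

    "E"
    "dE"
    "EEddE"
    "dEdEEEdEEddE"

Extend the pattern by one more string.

Rewriting each symbol of dEdEEEdEEddE: d→EEd, E→dE, d→EEd, E→dE, E→dE, E→dE, d→EEd, E→dE, E→dE, d→EEd, d→EEd, E→dE, which concatenates to EEd dE EEd dE dE dE EEd dE dE EEd EEd dE.

EEddEEEddEdEdEEEddEdEEEdEEddE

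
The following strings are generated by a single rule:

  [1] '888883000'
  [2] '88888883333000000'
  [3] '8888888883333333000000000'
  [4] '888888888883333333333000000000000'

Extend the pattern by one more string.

88888888888883333333333333000000000000000

Term n consists of 2n+3 8's, followed by 3n-2 3's, followed by 3n 0's (n = 1, 2, …).
For the next term, n = 5, so the run lengths are 13, 13, 15.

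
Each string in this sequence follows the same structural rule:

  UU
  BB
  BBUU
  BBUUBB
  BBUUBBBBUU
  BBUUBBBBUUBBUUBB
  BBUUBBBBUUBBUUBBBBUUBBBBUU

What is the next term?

BBUUBBBBUUBBUUBBBBUUBBBBUUBBUUBBBBUUBBUUBB

This is a Fibonacci-style word recurrence s(k) = s(k−1)·s(k−2): e.g. BB·UU = BBUU.
So term 8 is BBUUBBBBUUBBUUBBBBUUBBBBUU·BBUUBBBBUUBBUUBB.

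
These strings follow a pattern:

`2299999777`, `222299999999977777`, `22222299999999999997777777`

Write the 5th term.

Reading off run lengths: 2 runs 2, 4, 6; 9 runs 5, 9, 13; 7 runs 3, 5, 7 — each is linear in n (n = 1, 2, …).
For term 5, n = 5, so the run lengths are 10, 21, 11.

222222222299999999999999999999977777777777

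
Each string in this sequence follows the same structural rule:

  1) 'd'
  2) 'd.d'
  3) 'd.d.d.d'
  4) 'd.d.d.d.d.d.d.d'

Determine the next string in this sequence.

s(k+1) = s(k)·.·s(k) — each term doubles the last with '.' between the halves.
Doubling d.d.d.d.d.d.d.d with '.' between the halves:

d.d.d.d.d.d.d.d.d.d.d.d.d.d.d.d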